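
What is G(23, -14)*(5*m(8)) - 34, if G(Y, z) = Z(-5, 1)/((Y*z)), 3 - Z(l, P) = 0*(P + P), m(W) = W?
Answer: -5534/161 ≈ -34.373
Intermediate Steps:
Z(l, P) = 3 (Z(l, P) = 3 - 0*(P + P) = 3 - 0*2*P = 3 - 1*0 = 3 + 0 = 3)
G(Y, z) = 3/(Y*z) (G(Y, z) = 3/((Y*z)) = 3*(1/(Y*z)) = 3/(Y*z))
G(23, -14)*(5*m(8)) - 34 = (3/(23*(-14)))*(5*8) - 34 = (3*(1/23)*(-1/14))*40 - 34 = -3/322*40 - 34 = -60/161 - 34 = -5534/161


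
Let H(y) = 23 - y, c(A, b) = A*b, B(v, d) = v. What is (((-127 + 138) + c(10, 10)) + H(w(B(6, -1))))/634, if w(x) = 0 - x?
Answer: 70/317 ≈ 0.22082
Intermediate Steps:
w(x) = -x
(((-127 + 138) + c(10, 10)) + H(w(B(6, -1))))/634 = (((-127 + 138) + 10*10) + (23 - (-1)*6))/634 = ((11 + 100) + (23 - 1*(-6)))*(1/634) = (111 + (23 + 6))*(1/634) = (111 + 29)*(1/634) = 140*(1/634) = 70/317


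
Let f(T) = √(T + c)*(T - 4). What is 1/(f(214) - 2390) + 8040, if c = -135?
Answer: 1791472561/222820 - 21*√79/222820 ≈ 8040.0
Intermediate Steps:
f(T) = √(-135 + T)*(-4 + T) (f(T) = √(T - 135)*(T - 4) = √(-135 + T)*(-4 + T))
1/(f(214) - 2390) + 8040 = 1/(√(-135 + 214)*(-4 + 214) - 2390) + 8040 = 1/(√79*210 - 2390) + 8040 = 1/(210*√79 - 2390) + 8040 = 1/(-2390 + 210*√79) + 8040 = 8040 + 1/(-2390 + 210*√79)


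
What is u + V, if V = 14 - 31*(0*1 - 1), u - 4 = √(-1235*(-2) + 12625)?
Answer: 49 + √15095 ≈ 171.86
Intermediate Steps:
u = 4 + √15095 (u = 4 + √(-1235*(-2) + 12625) = 4 + √(2470 + 12625) = 4 + √15095 ≈ 126.86)
V = 45 (V = 14 - 31*(0 - 1) = 14 - 31*(-1) = 14 + 31 = 45)
u + V = (4 + √15095) + 45 = 49 + √15095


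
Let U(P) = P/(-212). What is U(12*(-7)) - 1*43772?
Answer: -2319895/53 ≈ -43772.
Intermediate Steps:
U(P) = -P/212 (U(P) = P*(-1/212) = -P/212)
U(12*(-7)) - 1*43772 = -3*(-7)/53 - 1*43772 = -1/212*(-84) - 43772 = 21/53 - 43772 = -2319895/53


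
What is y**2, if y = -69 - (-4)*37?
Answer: 6241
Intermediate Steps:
y = 79 (y = -69 - 1*(-148) = -69 + 148 = 79)
y**2 = 79**2 = 6241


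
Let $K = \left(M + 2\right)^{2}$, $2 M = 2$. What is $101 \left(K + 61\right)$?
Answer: $7070$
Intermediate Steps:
$M = 1$ ($M = \frac{1}{2} \cdot 2 = 1$)
$K = 9$ ($K = \left(1 + 2\right)^{2} = 3^{2} = 9$)
$101 \left(K + 61\right) = 101 \left(9 + 61\right) = 101 \cdot 70 = 7070$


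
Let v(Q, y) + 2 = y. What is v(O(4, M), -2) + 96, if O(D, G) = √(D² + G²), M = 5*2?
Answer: 92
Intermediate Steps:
M = 10
v(Q, y) = -2 + y
v(O(4, M), -2) + 96 = (-2 - 2) + 96 = -4 + 96 = 92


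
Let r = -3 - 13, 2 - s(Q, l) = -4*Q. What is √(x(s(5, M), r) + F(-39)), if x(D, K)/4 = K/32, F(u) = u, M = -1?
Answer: I*√41 ≈ 6.4031*I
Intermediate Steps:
s(Q, l) = 2 + 4*Q (s(Q, l) = 2 - (-4)*Q = 2 + 4*Q)
r = -16
x(D, K) = K/8 (x(D, K) = 4*(K/32) = K/8)
√(x(s(5, M), r) + F(-39)) = √((⅛)*(-16) - 39) = √(-2 - 39) = √(-41) = I*√41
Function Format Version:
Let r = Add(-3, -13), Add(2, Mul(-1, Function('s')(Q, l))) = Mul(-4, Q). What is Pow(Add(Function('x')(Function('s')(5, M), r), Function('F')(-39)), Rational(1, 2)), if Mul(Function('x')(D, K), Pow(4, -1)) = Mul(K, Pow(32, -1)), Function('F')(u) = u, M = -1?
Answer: Mul(I, Pow(41, Rational(1, 2))) ≈ Mul(6.4031, I)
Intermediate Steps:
Function('s')(Q, l) = Add(2, Mul(4, Q)) (Function('s')(Q, l) = Add(2, Mul(-1, Mul(-4, Q))) = Add(2, Mul(4, Q)))
r = -16
Function('x')(D, K) = Mul(Rational(1, 8), K) (Function('x')(D, K) = Mul(4, Mul(K, Pow(32, -1))) = Mul(4, Mul(K, Rational(1, 32))) = Mul(4, Mul(Rational(1, 32), K)) = Mul(Rational(1, 8), K))
Pow(Add(Function('x')(Function('s')(5, M), r), Function('F')(-39)), Rational(1, 2)) = Pow(Add(Mul(Rational(1, 8), -16), -39), Rational(1, 2)) = Pow(Add(-2, -39), Rational(1, 2)) = Pow(-41, Rational(1, 2)) = Mul(I, Pow(41, Rational(1, 2)))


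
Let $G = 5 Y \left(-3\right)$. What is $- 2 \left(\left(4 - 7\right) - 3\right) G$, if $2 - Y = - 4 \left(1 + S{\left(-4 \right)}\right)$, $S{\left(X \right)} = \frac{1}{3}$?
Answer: $-1320$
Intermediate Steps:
$S{\left(X \right)} = \frac{1}{3}$
$Y = \frac{22}{3}$ ($Y = 2 - - 4 \left(1 + \frac{1}{3}\right) = 2 - \left(-4\right) \frac{4}{3} = 2 - - \frac{16}{3} = 2 + \frac{16}{3} = \frac{22}{3} \approx 7.3333$)
$G = -110$ ($G = 5 \cdot \frac{22}{3} \left(-3\right) = \frac{110}{3} \left(-3\right) = -110$)
$- 2 \left(\left(4 - 7\right) - 3\right) G = - 2 \left(\left(4 - 7\right) - 3\right) \left(-110\right) = - 2 \left(-3 - 3\right) \left(-110\right) = \left(-2\right) \left(-6\right) \left(-110\right) = 12 \left(-110\right) = -1320$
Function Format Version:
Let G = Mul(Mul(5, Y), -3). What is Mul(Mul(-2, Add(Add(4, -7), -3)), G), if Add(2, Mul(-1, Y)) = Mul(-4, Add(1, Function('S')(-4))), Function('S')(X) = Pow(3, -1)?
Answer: -1320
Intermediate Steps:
Function('S')(X) = Rational(1, 3)
Y = Rational(22, 3) (Y = Add(2, Mul(-1, Mul(-4, Add(1, Rational(1, 3))))) = Add(2, Mul(-1, Mul(-4, Rational(4, 3)))) = Add(2, Mul(-1, Rational(-16, 3))) = Add(2, Rational(16, 3)) = Rational(22, 3) ≈ 7.3333)
G = -110 (G = Mul(Mul(5, Rational(22, 3)), -3) = Mul(Rational(110, 3), -3) = -110)
Mul(Mul(-2, Add(Add(4, -7), -3)), G) = Mul(Mul(-2, Add(Add(4, -7), -3)), -110) = Mul(Mul(-2, Add(-3, -3)), -110) = Mul(Mul(-2, -6), -110) = Mul(12, -110) = -1320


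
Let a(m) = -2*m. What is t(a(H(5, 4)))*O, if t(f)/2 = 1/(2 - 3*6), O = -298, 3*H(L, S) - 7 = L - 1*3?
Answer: 149/4 ≈ 37.250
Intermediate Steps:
H(L, S) = 4/3 + L/3 (H(L, S) = 7/3 + (L - 1*3)/3 = 7/3 + (L - 3)/3 = 7/3 + (-3 + L)/3 = 7/3 + (-1 + L/3) = 4/3 + L/3)
t(f) = -1/8 (t(f) = 2/(2 - 3*6) = 2/(2 - 18) = 2/(-16) = 2*(-1/16) = -1/8)
t(a(H(5, 4)))*O = -1/8*(-298) = 149/4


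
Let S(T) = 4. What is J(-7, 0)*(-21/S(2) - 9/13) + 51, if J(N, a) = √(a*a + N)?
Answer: 51 - 309*I*√7/52 ≈ 51.0 - 15.722*I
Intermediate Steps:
J(N, a) = √(N + a²) (J(N, a) = √(a² + N) = √(N + a²))
J(-7, 0)*(-21/S(2) - 9/13) + 51 = √(-7 + 0²)*(-21/4 - 9/13) + 51 = √(-7 + 0)*(-21*¼ - 9*1/13) + 51 = √(-7)*(-21/4 - 9/13) + 51 = (I*√7)*(-309/52) + 51 = -309*I*√7/52 + 51 = 51 - 309*I*√7/52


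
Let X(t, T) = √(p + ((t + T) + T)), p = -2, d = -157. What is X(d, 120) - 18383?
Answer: -18374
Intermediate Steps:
X(t, T) = √(-2 + t + 2*T) (X(t, T) = √(-2 + ((t + T) + T)) = √(-2 + ((T + t) + T)) = √(-2 + (t + 2*T)) = √(-2 + t + 2*T))
X(d, 120) - 18383 = √(-2 - 157 + 2*120) - 18383 = √(-2 - 157 + 240) - 18383 = √81 - 18383 = 9 - 18383 = -18374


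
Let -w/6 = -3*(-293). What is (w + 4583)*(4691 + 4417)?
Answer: -6293628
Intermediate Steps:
w = -5274 (w = -(-18)*(-293) = -6*879 = -5274)
(w + 4583)*(4691 + 4417) = (-5274 + 4583)*(4691 + 4417) = -691*9108 = -6293628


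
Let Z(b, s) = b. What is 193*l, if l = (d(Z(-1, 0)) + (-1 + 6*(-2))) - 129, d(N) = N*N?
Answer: -27213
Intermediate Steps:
d(N) = N²
l = -141 (l = ((-1)² + (-1 + 6*(-2))) - 129 = (1 + (-1 - 12)) - 129 = (1 - 13) - 129 = -12 - 129 = -141)
193*l = 193*(-141) = -27213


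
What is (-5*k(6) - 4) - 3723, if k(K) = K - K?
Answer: -3727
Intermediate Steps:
k(K) = 0
(-5*k(6) - 4) - 3723 = (-5*0 - 4) - 3723 = (0 - 4) - 3723 = -4 - 3723 = -3727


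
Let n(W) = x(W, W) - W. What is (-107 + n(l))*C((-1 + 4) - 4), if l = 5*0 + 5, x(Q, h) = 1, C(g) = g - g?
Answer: 0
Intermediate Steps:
C(g) = 0
l = 5 (l = 0 + 5 = 5)
n(W) = 1 - W
(-107 + n(l))*C((-1 + 4) - 4) = (-107 + (1 - 1*5))*0 = (-107 + (1 - 5))*0 = (-107 - 4)*0 = -111*0 = 0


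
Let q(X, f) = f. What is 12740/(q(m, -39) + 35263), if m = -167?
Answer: 455/1258 ≈ 0.36169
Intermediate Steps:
12740/(q(m, -39) + 35263) = 12740/(-39 + 35263) = 12740/35224 = 12740*(1/35224) = 455/1258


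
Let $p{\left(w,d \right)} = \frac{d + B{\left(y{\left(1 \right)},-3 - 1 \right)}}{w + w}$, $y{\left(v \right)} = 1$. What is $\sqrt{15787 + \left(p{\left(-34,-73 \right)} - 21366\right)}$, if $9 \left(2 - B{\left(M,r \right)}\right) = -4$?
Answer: $\frac{i \sqrt{58033121}}{102} \approx 74.686 i$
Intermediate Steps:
$B{\left(M,r \right)} = \frac{22}{9}$ ($B{\left(M,r \right)} = 2 - - \frac{4}{9} = 2 + \frac{4}{9} = \frac{22}{9}$)
$p{\left(w,d \right)} = \frac{\frac{22}{9} + d}{2 w}$ ($p{\left(w,d \right)} = \frac{d + \frac{22}{9}}{w + w} = \frac{\frac{22}{9} + d}{2 w}$)
$\sqrt{15787 + \left(p{\left(-34,-73 \right)} - 21366\right)} = \sqrt{15787 - \left(21366 - \frac{22 + 9 \left(-73\right)}{18 \left(-34\right)}\right)} = \sqrt{15787 - \left(21366 + \frac{22 - 657}{612}\right)} = \sqrt{15787 - \left(21366 + \frac{1}{612} \left(-635\right)\right)} = \sqrt{15787 + \left(\frac{635}{612} - 21366\right)} = \sqrt{15787 - \frac{13075357}{612}} = \sqrt{- \frac{3413713}{612}} = \frac{i \sqrt{58033121}}{102}$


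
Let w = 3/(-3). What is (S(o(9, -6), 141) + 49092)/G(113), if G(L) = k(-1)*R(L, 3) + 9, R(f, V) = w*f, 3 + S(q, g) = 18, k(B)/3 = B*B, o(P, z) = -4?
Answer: -16369/110 ≈ -148.81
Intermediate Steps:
k(B) = 3*B**2 (k(B) = 3*(B*B) = 3*B**2)
S(q, g) = 15 (S(q, g) = -3 + 18 = 15)
w = -1 (w = 3*(-1/3) = -1)
R(f, V) = -f
G(L) = 9 - 3*L (G(L) = (3*(-1)**2)*(-L) + 9 = (3*1)*(-L) + 9 = 3*(-L) + 9 = -3*L + 9 = 9 - 3*L)
(S(o(9, -6), 141) + 49092)/G(113) = (15 + 49092)/(9 - 3*113) = 49107/(9 - 339) = 49107/(-330) = 49107*(-1/330) = -16369/110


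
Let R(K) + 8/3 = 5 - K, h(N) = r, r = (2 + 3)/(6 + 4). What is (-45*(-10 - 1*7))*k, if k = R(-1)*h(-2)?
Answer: 1275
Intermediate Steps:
r = ½ (r = 5/10 = 5*(⅒) = ½ ≈ 0.50000)
h(N) = ½
R(K) = 7/3 - K (R(K) = -8/3 + (5 - K) = 7/3 - K)
k = 5/3 (k = (7/3 - 1*(-1))*(½) = (7/3 + 1)*(½) = (10/3)*(½) = 5/3 ≈ 1.6667)
(-45*(-10 - 1*7))*k = -45*(-10 - 1*7)*(5/3) = -45*(-10 - 7)*(5/3) = -45*(-17)*(5/3) = 765*(5/3) = 1275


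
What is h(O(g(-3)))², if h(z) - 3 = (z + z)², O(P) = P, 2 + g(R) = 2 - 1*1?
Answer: 49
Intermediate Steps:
g(R) = -1 (g(R) = -2 + (2 - 1*1) = -2 + (2 - 1) = -2 + 1 = -1)
h(z) = 3 + 4*z² (h(z) = 3 + (z + z)² = 3 + (2*z)² = 3 + 4*z²)
h(O(g(-3)))² = (3 + 4*(-1)²)² = (3 + 4*1)² = (3 + 4)² = 7² = 49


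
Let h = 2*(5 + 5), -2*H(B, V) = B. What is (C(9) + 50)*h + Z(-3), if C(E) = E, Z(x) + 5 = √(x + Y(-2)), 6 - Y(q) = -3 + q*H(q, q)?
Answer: 1175 + 2*√2 ≈ 1177.8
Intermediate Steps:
H(B, V) = -B/2
Y(q) = 9 + q²/2 (Y(q) = 6 - (-3 + q*(-q/2)) = 6 - (-3 - q²/2) = 6 + (3 + q²/2) = 9 + q²/2)
h = 20 (h = 2*10 = 20)
Z(x) = -5 + √(11 + x) (Z(x) = -5 + √(x + (9 + (½)*(-2)²)) = -5 + √(x + (9 + (½)*4)) = -5 + √(x + (9 + 2)) = -5 + √(x + 11) = -5 + √(11 + x))
(C(9) + 50)*h + Z(-3) = (9 + 50)*20 + (-5 + √(11 - 3)) = 59*20 + (-5 + √8) = 1180 + (-5 + 2*√2) = 1175 + 2*√2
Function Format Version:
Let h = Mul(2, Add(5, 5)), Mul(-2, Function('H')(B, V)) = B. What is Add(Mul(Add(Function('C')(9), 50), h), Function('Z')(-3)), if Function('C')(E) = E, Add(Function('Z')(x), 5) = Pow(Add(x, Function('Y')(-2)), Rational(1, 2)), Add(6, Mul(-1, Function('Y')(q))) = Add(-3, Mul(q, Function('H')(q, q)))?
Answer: Add(1175, Mul(2, Pow(2, Rational(1, 2)))) ≈ 1177.8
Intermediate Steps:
Function('H')(B, V) = Mul(Rational(-1, 2), B)
Function('Y')(q) = Add(9, Mul(Rational(1, 2), Pow(q, 2))) (Function('Y')(q) = Add(6, Mul(-1, Add(-3, Mul(q, Mul(Rational(-1, 2), q))))) = Add(6, Mul(-1, Add(-3, Mul(Rational(-1, 2), Pow(q, 2))))) = Add(6, Add(3, Mul(Rational(1, 2), Pow(q, 2)))) = Add(9, Mul(Rational(1, 2), Pow(q, 2))))
h = 20 (h = Mul(2, 10) = 20)
Function('Z')(x) = Add(-5, Pow(Add(11, x), Rational(1, 2))) (Function('Z')(x) = Add(-5, Pow(Add(x, Add(9, Mul(Rational(1, 2), Pow(-2, 2)))), Rational(1, 2))) = Add(-5, Pow(Add(x, Add(9, Mul(Rational(1, 2), 4))), Rational(1, 2))) = Add(-5, Pow(Add(x, Add(9, 2)), Rational(1, 2))) = Add(-5, Pow(Add(x, 11), Rational(1, 2))) = Add(-5, Pow(Add(11, x), Rational(1, 2))))
Add(Mul(Add(Function('C')(9), 50), h), Function('Z')(-3)) = Add(Mul(Add(9, 50), 20), Add(-5, Pow(Add(11, -3), Rational(1, 2)))) = Add(Mul(59, 20), Add(-5, Pow(8, Rational(1, 2)))) = Add(1180, Add(-5, Mul(2, Pow(2, Rational(1, 2))))) = Add(1175, Mul(2, Pow(2, Rational(1, 2))))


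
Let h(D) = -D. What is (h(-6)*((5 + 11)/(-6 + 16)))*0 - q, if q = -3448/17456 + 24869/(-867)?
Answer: 54637835/1891794 ≈ 28.882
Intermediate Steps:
q = -54637835/1891794 (q = -3448*1/17456 + 24869*(-1/867) = -431/2182 - 24869/867 = -54637835/1891794 ≈ -28.882)
(h(-6)*((5 + 11)/(-6 + 16)))*0 - q = ((-1*(-6))*((5 + 11)/(-6 + 16)))*0 - 1*(-54637835/1891794) = (6*(16/10))*0 + 54637835/1891794 = (6*(16*(⅒)))*0 + 54637835/1891794 = (6*(8/5))*0 + 54637835/1891794 = (48/5)*0 + 54637835/1891794 = 0 + 54637835/1891794 = 54637835/1891794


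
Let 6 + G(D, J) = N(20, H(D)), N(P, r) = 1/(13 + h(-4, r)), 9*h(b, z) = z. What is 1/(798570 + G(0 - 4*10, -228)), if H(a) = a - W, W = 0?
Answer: 77/61489437 ≈ 1.2522e-6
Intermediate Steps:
H(a) = a (H(a) = a - 1*0 = a + 0 = a)
h(b, z) = z/9
N(P, r) = 1/(13 + r/9)
G(D, J) = -6 + 9/(117 + D)
1/(798570 + G(0 - 4*10, -228)) = 1/(798570 + 3*(-231 - 2*(0 - 4*10))/(117 + (0 - 4*10))) = 1/(798570 + 3*(-231 - 2*(0 - 40))/(117 + (0 - 40))) = 1/(798570 + 3*(-231 - 2*(-40))/(117 - 40)) = 1/(798570 + 3*(-231 + 80)/77) = 1/(798570 + 3*(1/77)*(-151)) = 1/(798570 - 453/77) = 1/(61489437/77) = 77/61489437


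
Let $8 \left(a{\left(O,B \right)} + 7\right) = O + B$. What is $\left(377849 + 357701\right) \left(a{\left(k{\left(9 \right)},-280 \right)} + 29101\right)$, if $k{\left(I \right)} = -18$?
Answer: $\frac{42745384925}{2} \approx 2.1373 \cdot 10^{10}$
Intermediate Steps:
$a{\left(O,B \right)} = -7 + \frac{B}{8} + \frac{O}{8}$ ($a{\left(O,B \right)} = -7 + \frac{O + B}{8} = -7 + \frac{B + O}{8} = -7 + \left(\frac{B}{8} + \frac{O}{8}\right) = -7 + \frac{B}{8} + \frac{O}{8}$)
$\left(377849 + 357701\right) \left(a{\left(k{\left(9 \right)},-280 \right)} + 29101\right) = \left(377849 + 357701\right) \left(\left(-7 + \frac{1}{8} \left(-280\right) + \frac{1}{8} \left(-18\right)\right) + 29101\right) = 735550 \left(\left(-7 - 35 - \frac{9}{4}\right) + 29101\right) = 735550 \left(- \frac{177}{4} + 29101\right) = 735550 \cdot \frac{116227}{4} = \frac{42745384925}{2}$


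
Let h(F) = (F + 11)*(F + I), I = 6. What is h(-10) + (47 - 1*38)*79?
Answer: 707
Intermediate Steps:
h(F) = (6 + F)*(11 + F) (h(F) = (F + 11)*(F + 6) = (11 + F)*(6 + F) = (6 + F)*(11 + F))
h(-10) + (47 - 1*38)*79 = (66 + (-10)² + 17*(-10)) + (47 - 1*38)*79 = (66 + 100 - 170) + (47 - 38)*79 = -4 + 9*79 = -4 + 711 = 707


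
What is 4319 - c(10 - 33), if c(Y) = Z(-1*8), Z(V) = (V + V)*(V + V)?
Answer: 4063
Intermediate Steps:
Z(V) = 4*V**2 (Z(V) = (2*V)*(2*V) = 4*V**2)
c(Y) = 256 (c(Y) = 4*(-1*8)**2 = 4*(-8)**2 = 4*64 = 256)
4319 - c(10 - 33) = 4319 - 1*256 = 4319 - 256 = 4063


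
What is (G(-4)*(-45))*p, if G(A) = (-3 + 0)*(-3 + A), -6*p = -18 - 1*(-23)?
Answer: 1575/2 ≈ 787.50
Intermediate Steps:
p = -5/6 (p = -(-18 - 1*(-23))/6 = -(-18 + 23)/6 = -1/6*5 = -5/6 ≈ -0.83333)
G(A) = 9 - 3*A (G(A) = -3*(-3 + A) = 9 - 3*A)
(G(-4)*(-45))*p = ((9 - 3*(-4))*(-45))*(-5/6) = ((9 + 12)*(-45))*(-5/6) = (21*(-45))*(-5/6) = -945*(-5/6) = 1575/2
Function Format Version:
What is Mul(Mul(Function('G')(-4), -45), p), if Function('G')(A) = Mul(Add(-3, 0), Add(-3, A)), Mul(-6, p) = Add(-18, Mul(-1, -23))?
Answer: Rational(1575, 2) ≈ 787.50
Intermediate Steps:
p = Rational(-5, 6) (p = Mul(Rational(-1, 6), Add(-18, Mul(-1, -23))) = Mul(Rational(-1, 6), Add(-18, 23)) = Mul(Rational(-1, 6), 5) = Rational(-5, 6) ≈ -0.83333)
Function('G')(A) = Add(9, Mul(-3, A)) (Function('G')(A) = Mul(-3, Add(-3, A)) = Add(9, Mul(-3, A)))
Mul(Mul(Function('G')(-4), -45), p) = Mul(Mul(Add(9, Mul(-3, -4)), -45), Rational(-5, 6)) = Mul(Mul(Add(9, 12), -45), Rational(-5, 6)) = Mul(Mul(21, -45), Rational(-5, 6)) = Mul(-945, Rational(-5, 6)) = Rational(1575, 2)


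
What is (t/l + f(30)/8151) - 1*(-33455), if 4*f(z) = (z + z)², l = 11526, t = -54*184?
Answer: 174609665383/5219357 ≈ 33454.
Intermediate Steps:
t = -9936
f(z) = z² (f(z) = (z + z)²/4 = (2*z)²/4 = (4*z²)/4 = z²)
(t/l + f(30)/8151) - 1*(-33455) = (-9936/11526 + 30²/8151) - 1*(-33455) = (-9936*1/11526 + 900*(1/8151)) + 33455 = (-1656/1921 + 300/2717) + 33455 = -3923052/5219357 + 33455 = 174609665383/5219357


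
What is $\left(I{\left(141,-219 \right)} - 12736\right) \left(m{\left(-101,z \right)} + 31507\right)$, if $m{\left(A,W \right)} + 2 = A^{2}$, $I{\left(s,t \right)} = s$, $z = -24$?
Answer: $-525287070$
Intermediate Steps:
$m{\left(A,W \right)} = -2 + A^{2}$
$\left(I{\left(141,-219 \right)} - 12736\right) \left(m{\left(-101,z \right)} + 31507\right) = \left(141 - 12736\right) \left(\left(-2 + \left(-101\right)^{2}\right) + 31507\right) = - 12595 \left(\left(-2 + 10201\right) + 31507\right) = - 12595 \left(10199 + 31507\right) = \left(-12595\right) 41706 = -525287070$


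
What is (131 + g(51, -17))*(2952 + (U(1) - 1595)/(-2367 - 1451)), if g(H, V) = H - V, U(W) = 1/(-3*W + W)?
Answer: 4486387937/7636 ≈ 5.8753e+5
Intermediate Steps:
U(W) = -1/(2*W) (U(W) = 1/(-2*W) = -1/(2*W))
(131 + g(51, -17))*(2952 + (U(1) - 1595)/(-2367 - 1451)) = (131 + (51 - 1*(-17)))*(2952 + (-1/2/1 - 1595)/(-2367 - 1451)) = (131 + (51 + 17))*(2952 + (-1/2*1 - 1595)/(-3818)) = (131 + 68)*(2952 + (-1/2 - 1595)*(-1/3818)) = 199*(2952 - 3191/2*(-1/3818)) = 199*(2952 + 3191/7636) = 199*(22544663/7636) = 4486387937/7636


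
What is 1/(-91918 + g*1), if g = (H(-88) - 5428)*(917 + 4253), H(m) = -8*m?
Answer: -1/24514998 ≈ -4.0791e-8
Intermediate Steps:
g = -24423080 (g = (-8*(-88) - 5428)*(917 + 4253) = (704 - 5428)*5170 = -4724*5170 = -24423080)
1/(-91918 + g*1) = 1/(-91918 - 24423080*1) = 1/(-91918 - 24423080) = 1/(-24514998) = -1/24514998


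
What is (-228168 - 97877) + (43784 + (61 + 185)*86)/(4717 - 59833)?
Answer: -4492590290/13779 ≈ -3.2605e+5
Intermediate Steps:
(-228168 - 97877) + (43784 + (61 + 185)*86)/(4717 - 59833) = -326045 + (43784 + 246*86)/(-55116) = -326045 + (43784 + 21156)*(-1/55116) = -326045 + 64940*(-1/55116) = -326045 - 16235/13779 = -4492590290/13779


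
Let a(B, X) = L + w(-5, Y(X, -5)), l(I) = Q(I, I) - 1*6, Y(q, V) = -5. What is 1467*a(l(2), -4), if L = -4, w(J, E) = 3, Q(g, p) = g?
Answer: -1467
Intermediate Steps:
l(I) = -6 + I (l(I) = I - 1*6 = I - 6 = -6 + I)
a(B, X) = -1 (a(B, X) = -4 + 3 = -1)
1467*a(l(2), -4) = 1467*(-1) = -1467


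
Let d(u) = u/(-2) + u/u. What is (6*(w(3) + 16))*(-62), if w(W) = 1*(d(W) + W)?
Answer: -6882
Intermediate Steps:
d(u) = 1 - u/2 (d(u) = u*(-½) + 1 = -u/2 + 1 = 1 - u/2)
w(W) = 1 + W/2 (w(W) = 1*((1 - W/2) + W) = 1*(1 + W/2) = 1 + W/2)
(6*(w(3) + 16))*(-62) = (6*((1 + (½)*3) + 16))*(-62) = (6*((1 + 3/2) + 16))*(-62) = (6*(5/2 + 16))*(-62) = (6*(37/2))*(-62) = 111*(-62) = -6882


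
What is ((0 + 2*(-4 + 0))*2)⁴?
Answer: 65536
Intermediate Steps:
((0 + 2*(-4 + 0))*2)⁴ = ((0 + 2*(-4))*2)⁴ = ((0 - 8)*2)⁴ = (-8*2)⁴ = (-16)⁴ = 65536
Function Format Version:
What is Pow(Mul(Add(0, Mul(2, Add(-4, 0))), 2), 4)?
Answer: 65536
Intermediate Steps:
Pow(Mul(Add(0, Mul(2, Add(-4, 0))), 2), 4) = Pow(Mul(Add(0, Mul(2, -4)), 2), 4) = Pow(Mul(Add(0, -8), 2), 4) = Pow(Mul(-8, 2), 4) = Pow(-16, 4) = 65536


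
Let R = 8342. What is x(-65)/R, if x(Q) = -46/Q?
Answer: 23/271115 ≈ 8.4835e-5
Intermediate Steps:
x(-65)/R = -46/(-65)/8342 = -46*(-1/65)*(1/8342) = (46/65)*(1/8342) = 23/271115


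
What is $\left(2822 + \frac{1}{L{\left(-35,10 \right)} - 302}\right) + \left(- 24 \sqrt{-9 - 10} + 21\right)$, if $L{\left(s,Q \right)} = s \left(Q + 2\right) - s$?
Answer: $\frac{1953140}{687} - 24 i \sqrt{19} \approx 2843.0 - 104.61 i$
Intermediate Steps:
$L{\left(s,Q \right)} = - s + s \left(2 + Q\right)$ ($L{\left(s,Q \right)} = s \left(2 + Q\right) - s = - s + s \left(2 + Q\right)$)
$\left(2822 + \frac{1}{L{\left(-35,10 \right)} - 302}\right) + \left(- 24 \sqrt{-9 - 10} + 21\right) = \left(2822 + \frac{1}{- 35 \left(1 + 10\right) - 302}\right) + \left(- 24 \sqrt{-9 - 10} + 21\right) = \left(2822 + \frac{1}{\left(-35\right) 11 - 302}\right) + \left(- 24 \sqrt{-19} + 21\right) = \left(2822 + \frac{1}{-385 - 302}\right) + \left(- 24 i \sqrt{19} + 21\right) = \left(2822 + \frac{1}{-687}\right) + \left(- 24 i \sqrt{19} + 21\right) = \left(2822 - \frac{1}{687}\right) + \left(21 - 24 i \sqrt{19}\right) = \frac{1938713}{687} + \left(21 - 24 i \sqrt{19}\right) = \frac{1953140}{687} - 24 i \sqrt{19}$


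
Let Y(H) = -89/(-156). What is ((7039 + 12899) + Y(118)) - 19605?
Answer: 52037/156 ≈ 333.57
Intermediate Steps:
Y(H) = 89/156 (Y(H) = -89*(-1/156) = 89/156)
((7039 + 12899) + Y(118)) - 19605 = ((7039 + 12899) + 89/156) - 19605 = (19938 + 89/156) - 19605 = 3110417/156 - 19605 = 52037/156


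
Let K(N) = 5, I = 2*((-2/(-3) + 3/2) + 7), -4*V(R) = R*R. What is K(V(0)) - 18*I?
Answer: -325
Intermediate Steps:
V(R) = -R²/4 (V(R) = -R*R/4 = -R²/4)
I = 55/3 (I = 2*((-2*(-⅓) + 3*(½)) + 7) = 2*((⅔ + 3/2) + 7) = 2*(13/6 + 7) = 2*(55/6) = 55/3 ≈ 18.333)
K(V(0)) - 18*I = 5 - 18*55/3 = 5 - 330 = -325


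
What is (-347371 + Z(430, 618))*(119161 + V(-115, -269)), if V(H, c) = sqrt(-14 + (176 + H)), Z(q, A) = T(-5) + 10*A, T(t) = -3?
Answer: -40657018234 - 341194*sqrt(47) ≈ -4.0659e+10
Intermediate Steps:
Z(q, A) = -3 + 10*A
V(H, c) = sqrt(162 + H)
(-347371 + Z(430, 618))*(119161 + V(-115, -269)) = (-347371 + (-3 + 10*618))*(119161 + sqrt(162 - 115)) = (-347371 + (-3 + 6180))*(119161 + sqrt(47)) = (-347371 + 6177)*(119161 + sqrt(47)) = -341194*(119161 + sqrt(47)) = -40657018234 - 341194*sqrt(47)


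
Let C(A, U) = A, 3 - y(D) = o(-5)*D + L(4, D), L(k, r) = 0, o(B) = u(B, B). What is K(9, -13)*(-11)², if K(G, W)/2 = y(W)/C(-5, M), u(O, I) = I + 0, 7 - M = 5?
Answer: 15004/5 ≈ 3000.8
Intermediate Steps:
M = 2 (M = 7 - 1*5 = 7 - 5 = 2)
u(O, I) = I
o(B) = B
y(D) = 3 + 5*D (y(D) = 3 - (-5*D + 0) = 3 - (-5)*D = 3 + 5*D)
K(G, W) = -6/5 - 2*W (K(G, W) = 2*((3 + 5*W)/(-5)) = 2*((3 + 5*W)*(-⅕)) = 2*(-⅗ - W) = -6/5 - 2*W)
K(9, -13)*(-11)² = (-6/5 - 2*(-13))*(-11)² = (-6/5 + 26)*121 = (124/5)*121 = 15004/5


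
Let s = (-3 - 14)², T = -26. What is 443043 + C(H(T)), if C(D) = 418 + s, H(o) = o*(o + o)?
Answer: 443750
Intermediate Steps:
H(o) = 2*o² (H(o) = o*(2*o) = 2*o²)
s = 289 (s = (-17)² = 289)
C(D) = 707 (C(D) = 418 + 289 = 707)
443043 + C(H(T)) = 443043 + 707 = 443750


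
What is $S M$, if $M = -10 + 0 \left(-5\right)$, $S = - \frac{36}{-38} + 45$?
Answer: $- \frac{8730}{19} \approx -459.47$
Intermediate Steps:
$S = \frac{873}{19}$ ($S = \left(-36\right) \left(- \frac{1}{38}\right) + 45 = \frac{18}{19} + 45 = \frac{873}{19} \approx 45.947$)
$M = -10$ ($M = -10 + 0 = -10$)
$S M = \frac{873}{19} \left(-10\right) = - \frac{8730}{19}$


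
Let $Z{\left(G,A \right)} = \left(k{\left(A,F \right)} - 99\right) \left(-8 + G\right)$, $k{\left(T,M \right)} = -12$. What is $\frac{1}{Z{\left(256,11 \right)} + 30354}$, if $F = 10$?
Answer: $\frac{1}{2826} \approx 0.00035386$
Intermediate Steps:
$Z{\left(G,A \right)} = 888 - 111 G$ ($Z{\left(G,A \right)} = \left(-12 - 99\right) \left(-8 + G\right) = - 111 \left(-8 + G\right) = 888 - 111 G$)
$\frac{1}{Z{\left(256,11 \right)} + 30354} = \frac{1}{\left(888 - 28416\right) + 30354} = \frac{1}{-27528 + 30354} = \frac{1}{2826}$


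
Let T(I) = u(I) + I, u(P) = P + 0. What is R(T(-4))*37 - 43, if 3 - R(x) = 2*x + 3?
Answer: 549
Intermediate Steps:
u(P) = P
T(I) = 2*I (T(I) = I + I = 2*I)
R(x) = -2*x (R(x) = 3 - (2*x + 3) = 3 - (3 + 2*x) = 3 + (-3 - 2*x) = -2*x)
R(T(-4))*37 - 43 = -4*(-4)*37 - 43 = -2*(-8)*37 - 43 = 16*37 - 43 = 592 - 43 = 549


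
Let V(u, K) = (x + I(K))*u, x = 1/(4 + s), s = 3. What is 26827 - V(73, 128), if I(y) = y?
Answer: 122308/7 ≈ 17473.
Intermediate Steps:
x = 1/7 (x = 1/(4 + 3) = 1/7 ≈ 0.14286)
V(u, K) = u*(1/7 + K) (V(u, K) = (1/7 + K)*u = u*(1/7 + K))
26827 - V(73, 128) = 26827 - 73*(1/7 + 128) = 26827 - 73*897/7 = 26827 - 1*65481/7 = 26827 - 65481/7 = 122308/7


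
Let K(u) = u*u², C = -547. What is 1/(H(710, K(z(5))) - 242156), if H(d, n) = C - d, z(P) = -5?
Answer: -1/243413 ≈ -4.1082e-6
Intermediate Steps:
K(u) = u³
H(d, n) = -547 - d
1/(H(710, K(z(5))) - 242156) = 1/((-547 - 1*710) - 242156) = 1/((-547 - 710) - 242156) = 1/(-1257 - 242156) = 1/(-243413) = -1/243413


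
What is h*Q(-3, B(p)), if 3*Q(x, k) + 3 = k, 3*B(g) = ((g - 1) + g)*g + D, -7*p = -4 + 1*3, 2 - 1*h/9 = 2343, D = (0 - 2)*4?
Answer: 1961758/49 ≈ 40036.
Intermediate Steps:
D = -8 (D = -2*4 = -8)
h = -21069 (h = 18 - 9*2343 = 18 - 21087 = -21069)
p = ⅐ (p = -(-4 + 1*3)/7 = -(-4 + 3)/7 = -⅐*(-1) = ⅐ ≈ 0.14286)
B(g) = -8/3 + g*(-1 + 2*g)/3 (B(g) = (((g - 1) + g)*g - 8)/3 = (((-1 + g) + g)*g - 8)/3 = ((-1 + 2*g)*g - 8)/3 = (g*(-1 + 2*g) - 8)/3 = (-8 + g*(-1 + 2*g))/3 = -8/3 + g*(-1 + 2*g)/3)
Q(x, k) = -1 + k/3
h*Q(-3, B(p)) = -21069*(-1 + (-8/3 - ⅓*⅐ + 2*(⅐)²/3)/3) = -21069*(-1 + (-8/3 - 1/21 + (⅔)*(1/49))/3) = -21069*(-1 + (-8/3 - 1/21 + 2/147)/3) = -21069*(-1 + (⅓)*(-397/147)) = -21069*(-1 - 397/441) = -21069*(-838/441) = 1961758/49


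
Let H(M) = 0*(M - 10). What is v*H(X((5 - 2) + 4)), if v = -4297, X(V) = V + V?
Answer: 0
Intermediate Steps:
X(V) = 2*V
H(M) = 0 (H(M) = 0*(-10 + M) = 0)
v*H(X((5 - 2) + 4)) = -4297*0 = 0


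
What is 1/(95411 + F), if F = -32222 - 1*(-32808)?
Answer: 1/95997 ≈ 1.0417e-5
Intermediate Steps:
F = 586 (F = -32222 + 32808 = 586)
1/(95411 + F) = 1/(95411 + 586) = 1/95997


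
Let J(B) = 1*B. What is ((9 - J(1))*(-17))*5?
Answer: -680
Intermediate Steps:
J(B) = B
((9 - J(1))*(-17))*5 = ((9 - 1*1)*(-17))*5 = ((9 - 1)*(-17))*5 = (8*(-17))*5 = -136*5 = -680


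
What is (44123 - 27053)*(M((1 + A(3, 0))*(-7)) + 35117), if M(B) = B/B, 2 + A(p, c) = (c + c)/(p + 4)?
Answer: 599464260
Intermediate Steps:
A(p, c) = -2 + 2*c/(4 + p) (A(p, c) = -2 + (c + c)/(p + 4) = -2 + (2*c)/(4 + p) = -2 + 2*c/(4 + p))
M(B) = 1
(44123 - 27053)*(M((1 + A(3, 0))*(-7)) + 35117) = (44123 - 27053)*(1 + 35117) = 17070*35118 = 599464260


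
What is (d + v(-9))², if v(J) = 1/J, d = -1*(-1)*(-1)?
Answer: 100/81 ≈ 1.2346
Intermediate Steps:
d = -1 (d = 1*(-1) = -1)
(d + v(-9))² = (-1 + 1/(-9))² = (-1 - ⅑)² = (-10/9)² = 100/81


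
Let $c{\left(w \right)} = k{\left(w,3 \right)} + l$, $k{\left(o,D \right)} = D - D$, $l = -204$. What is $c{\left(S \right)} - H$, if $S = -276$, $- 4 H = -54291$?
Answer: $- \frac{55107}{4} \approx -13777.0$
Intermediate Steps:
$k{\left(o,D \right)} = 0$
$H = \frac{54291}{4}$ ($H = \left(- \frac{1}{4}\right) \left(-54291\right) = \frac{54291}{4} \approx 13573.0$)
$c{\left(w \right)} = -204$ ($c{\left(w \right)} = 0 - 204 = -204$)
$c{\left(S \right)} - H = -204 - \frac{54291}{4} = - \frac{55107}{4}$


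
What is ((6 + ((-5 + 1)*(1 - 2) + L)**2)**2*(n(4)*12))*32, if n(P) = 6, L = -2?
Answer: 230400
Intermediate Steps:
((6 + ((-5 + 1)*(1 - 2) + L)**2)**2*(n(4)*12))*32 = ((6 + ((-5 + 1)*(1 - 2) - 2)**2)**2*(6*12))*32 = ((6 + (-4*(-1) - 2)**2)**2*72)*32 = ((6 + (4 - 2)**2)**2*72)*32 = ((6 + 2**2)**2*72)*32 = ((6 + 4)**2*72)*32 = (10**2*72)*32 = (100*72)*32 = 7200*32 = 230400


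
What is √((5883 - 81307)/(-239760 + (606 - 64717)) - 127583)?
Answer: I*√11780683142086399/303871 ≈ 357.19*I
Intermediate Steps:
√((5883 - 81307)/(-239760 + (606 - 64717)) - 127583) = √(-75424/(-239760 - 64111) - 127583) = √(-75424/(-303871) - 127583) = √(-75424*(-1/303871) - 127583) = √(75424/303871 - 127583) = √(-38768698369/303871) = I*√11780683142086399/303871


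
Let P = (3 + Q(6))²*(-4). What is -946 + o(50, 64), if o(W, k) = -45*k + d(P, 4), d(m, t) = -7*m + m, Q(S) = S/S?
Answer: -3442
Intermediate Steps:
Q(S) = 1
P = -64 (P = (3 + 1)²*(-4) = 4²*(-4) = 16*(-4) = -64)
d(m, t) = -6*m
o(W, k) = 384 - 45*k (o(W, k) = -45*k - 6*(-64) = -45*k + 384 = 384 - 45*k)
-946 + o(50, 64) = -946 + (384 - 45*64) = -946 + (384 - 2880) = -946 - 2496 = -3442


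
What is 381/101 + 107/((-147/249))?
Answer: -878312/4949 ≈ -177.47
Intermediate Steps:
381/101 + 107/((-147/249)) = 381*(1/101) + 107/((-147*1/249)) = 381/101 + 107/(-49/83) = 381/101 + 107*(-83/49) = 381/101 - 8881/49 = -878312/4949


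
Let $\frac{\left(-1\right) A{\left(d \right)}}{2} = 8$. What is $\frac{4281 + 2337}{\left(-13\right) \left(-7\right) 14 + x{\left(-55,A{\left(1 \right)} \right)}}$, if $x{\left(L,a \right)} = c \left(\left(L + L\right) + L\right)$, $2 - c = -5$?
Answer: $\frac{6618}{119} \approx 55.613$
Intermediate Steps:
$c = 7$ ($c = 2 - -5 = 2 + 5 = 7$)
$A{\left(d \right)} = -16$ ($A{\left(d \right)} = \left(-2\right) 8 = -16$)
$x{\left(L,a \right)} = 21 L$ ($x{\left(L,a \right)} = 7 \left(\left(L + L\right) + L\right) = 7 \left(2 L + L\right) = 7 \cdot 3 L = 21 L$)
$\frac{4281 + 2337}{\left(-13\right) \left(-7\right) 14 + x{\left(-55,A{\left(1 \right)} \right)}} = \frac{4281 + 2337}{\left(-13\right) \left(-7\right) 14 + 21 \left(-55\right)} = \frac{6618}{91 \cdot 14 - 1155} = \frac{6618}{1274 - 1155} = \frac{6618}{119}$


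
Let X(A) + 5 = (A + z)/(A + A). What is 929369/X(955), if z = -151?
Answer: -887547395/4373 ≈ -2.0296e+5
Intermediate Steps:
X(A) = -5 + (-151 + A)/(2*A) (X(A) = -5 + (A - 151)/(A + A) = -5 + (-151 + A)/((2*A)) = -5 + (-151 + A)*(1/(2*A)) = -5 + (-151 + A)/(2*A))
929369/X(955) = 929369/(((½)*(-151 - 9*955)/955)) = 929369/(((½)*(1/955)*(-151 - 8595))) = 929369/(((½)*(1/955)*(-8746))) = 929369/(-4373/955) = 929369*(-955/4373) = -887547395/4373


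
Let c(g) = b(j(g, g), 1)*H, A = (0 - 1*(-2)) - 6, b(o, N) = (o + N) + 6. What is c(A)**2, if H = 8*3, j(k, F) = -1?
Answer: 20736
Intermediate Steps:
b(o, N) = 6 + N + o (b(o, N) = (N + o) + 6 = 6 + N + o)
H = 24
A = -4 (A = (0 + 2) - 6 = 2 - 6 = -4)
c(g) = 144 (c(g) = (6 + 1 - 1)*24 = 6*24 = 144)
c(A)**2 = 144**2 = 20736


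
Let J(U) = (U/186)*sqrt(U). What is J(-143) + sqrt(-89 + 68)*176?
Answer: I*(176*sqrt(21) - 143*sqrt(143)/186) ≈ 797.34*I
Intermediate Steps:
J(U) = U**(3/2)/186 (J(U) = (U*(1/186))*sqrt(U) = (U/186)*sqrt(U) = U**(3/2)/186)
J(-143) + sqrt(-89 + 68)*176 = (-143)**(3/2)/186 + sqrt(-89 + 68)*176 = (-143*I*sqrt(143))/186 + sqrt(-21)*176 = -143*I*sqrt(143)/186 + (I*sqrt(21))*176 = -143*I*sqrt(143)/186 + 176*I*sqrt(21) = 176*I*sqrt(21) - 143*I*sqrt(143)/186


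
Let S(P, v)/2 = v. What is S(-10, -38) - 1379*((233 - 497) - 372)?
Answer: 876968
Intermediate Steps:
S(P, v) = 2*v
S(-10, -38) - 1379*((233 - 497) - 372) = 2*(-38) - 1379*((233 - 497) - 372) = -76 - 1379*(-264 - 372) = -76 - 1379*(-636) = -76 + 877044 = 876968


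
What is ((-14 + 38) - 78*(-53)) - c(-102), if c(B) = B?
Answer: 4260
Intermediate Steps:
((-14 + 38) - 78*(-53)) - c(-102) = ((-14 + 38) - 78*(-53)) - 1*(-102) = (24 + 4134) + 102 = 4158 + 102 = 4260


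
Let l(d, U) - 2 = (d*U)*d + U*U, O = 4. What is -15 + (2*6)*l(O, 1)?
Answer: 213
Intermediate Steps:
l(d, U) = 2 + U² + U*d² (l(d, U) = 2 + ((d*U)*d + U*U) = 2 + ((U*d)*d + U²) = 2 + (U*d² + U²) = 2 + (U² + U*d²) = 2 + U² + U*d²)
-15 + (2*6)*l(O, 1) = -15 + (2*6)*(2 + 1² + 1*4²) = -15 + 12*(2 + 1 + 1*16) = -15 + 12*(2 + 1 + 16) = -15 + 12*19 = -15 + 228 = 213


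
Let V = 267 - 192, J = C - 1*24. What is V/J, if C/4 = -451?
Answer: -75/1828 ≈ -0.041028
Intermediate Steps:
C = -1804 (C = 4*(-451) = -1804)
J = -1828 (J = -1804 - 1*24 = -1804 - 24 = -1828)
V = 75
V/J = 75/(-1828) = 75*(-1/1828) = -75/1828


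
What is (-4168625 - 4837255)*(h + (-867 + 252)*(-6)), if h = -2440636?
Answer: 21946843242480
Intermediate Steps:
(-4168625 - 4837255)*(h + (-867 + 252)*(-6)) = (-4168625 - 4837255)*(-2440636 + (-867 + 252)*(-6)) = -9005880*(-2440636 - 615*(-6)) = -9005880*(-2440636 + 3690) = -9005880*(-2436946) = 21946843242480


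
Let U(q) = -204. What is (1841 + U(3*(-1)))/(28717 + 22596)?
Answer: 1637/51313 ≈ 0.031902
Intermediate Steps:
(1841 + U(3*(-1)))/(28717 + 22596) = (1841 - 204)/(28717 + 22596) = 1637/51313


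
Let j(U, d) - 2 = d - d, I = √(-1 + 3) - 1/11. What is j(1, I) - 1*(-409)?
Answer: 411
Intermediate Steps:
I = -1/11 + √2 (I = √2 - 1*1/11 = √2 - 1/11 = -1/11 + √2 ≈ 1.3233)
j(U, d) = 2 (j(U, d) = 2 + (d - d) = 2 + 0 = 2)
j(1, I) - 1*(-409) = 2 - 1*(-409) = 2 + 409 = 411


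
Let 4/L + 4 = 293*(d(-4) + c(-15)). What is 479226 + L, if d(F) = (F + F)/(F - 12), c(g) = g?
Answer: 4075817122/8505 ≈ 4.7923e+5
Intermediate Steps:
d(F) = 2*F/(-12 + F) (d(F) = (2*F)/(-12 + F) = 2*F/(-12 + F))
L = -8/8505 (L = 4/(-4 + 293*(2*(-4)/(-12 - 4) - 15)) = 4/(-4 + 293*(2*(-4)/(-16) - 15)) = 4/(-4 + 293*(2*(-4)*(-1/16) - 15)) = 4/(-4 + 293*(1/2 - 15)) = 4/(-4 + 293*(-29/2)) = 4/(-4 - 8497/2) = 4/(-8505/2) = 4*(-2/8505) = -8/8505 ≈ -0.00094062)
479226 + L = 479226 - 8/8505 = 4075817122/8505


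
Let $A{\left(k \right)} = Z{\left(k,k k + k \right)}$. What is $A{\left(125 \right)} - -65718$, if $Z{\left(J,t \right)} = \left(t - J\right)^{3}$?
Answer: $3814697331343$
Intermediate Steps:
$A{\left(k \right)} = k^{6}$ ($A{\left(k \right)} = - \left(k - \left(k k + k\right)\right)^{3} = - \left(k - \left(k^{2} + k\right)\right)^{3} = - \left(k - \left(k + k^{2}\right)\right)^{3} = - \left(- k^{2}\right)^{3} = - \left(-1\right) k^{6} = k^{6}$)
$A{\left(125 \right)} - -65718 = 125^{6} - -65718 = 3814697265625 + 65718 = 3814697331343$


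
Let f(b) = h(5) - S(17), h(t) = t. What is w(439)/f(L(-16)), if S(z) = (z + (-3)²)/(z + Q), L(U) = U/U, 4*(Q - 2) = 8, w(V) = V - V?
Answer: 0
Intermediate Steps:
w(V) = 0
Q = 4 (Q = 2 + (¼)*8 = 2 + 2 = 4)
L(U) = 1
S(z) = (9 + z)/(4 + z) (S(z) = (z + (-3)²)/(z + 4) = (z + 9)/(4 + z) = (9 + z)/(4 + z))
f(b) = 79/21 (f(b) = 5 - (9 + 17)/(4 + 17) = 5 - 26/21 = 79/21)
w(439)/f(L(-16)) = 0/(79/21) = 0*(21/79) = 0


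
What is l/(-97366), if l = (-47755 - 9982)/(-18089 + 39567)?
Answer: 57737/2091226948 ≈ 2.7609e-5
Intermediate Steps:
l = -57737/21478 ≈ -2.6882
l/(-97366) = -57737/21478/(-97366) = -57737/21478*(-1/97366) = 57737/2091226948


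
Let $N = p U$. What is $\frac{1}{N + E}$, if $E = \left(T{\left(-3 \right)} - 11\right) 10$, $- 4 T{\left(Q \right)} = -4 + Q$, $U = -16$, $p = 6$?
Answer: $- \frac{2}{377} \approx -0.005305$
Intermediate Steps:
$T{\left(Q \right)} = 1 - \frac{Q}{4}$ ($T{\left(Q \right)} = - \frac{-4 + Q}{4} = 1 - \frac{Q}{4}$)
$E = - \frac{185}{2}$ ($E = \left(\left(1 - - \frac{3}{4}\right) - 11\right) 10 = \left(\left(1 + \frac{3}{4}\right) - 11\right) 10 = \left(\frac{7}{4} - 11\right) 10 = \left(- \frac{37}{4}\right) 10 = - \frac{185}{2} \approx -92.5$)
$N = -96$ ($N = 6 \left(-16\right) = -96$)
$\frac{1}{N + E} = \frac{1}{-96 - \frac{185}{2}} = \frac{1}{- \frac{377}{2}} = - \frac{2}{377}$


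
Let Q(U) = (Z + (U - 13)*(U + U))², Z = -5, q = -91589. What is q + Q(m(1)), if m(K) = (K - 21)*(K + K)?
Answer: 17843636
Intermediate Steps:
m(K) = 2*K*(-21 + K) (m(K) = (-21 + K)*(2*K) = 2*K*(-21 + K))
Q(U) = (-5 + 2*U*(-13 + U))² (Q(U) = (-5 + (U - 13)*(U + U))² = (-5 + (-13 + U)*(2*U))² = (-5 + 2*U*(-13 + U))²)
q + Q(m(1)) = -91589 + (5 - 2*4*(-21 + 1)² + 26*(2*1*(-21 + 1)))² = -91589 + (5 - 2*(2*1*(-20))² + 26*(2*1*(-20)))² = -91589 + (5 - 2*(-40)² + 26*(-40))² = -91589 + (5 - 2*1600 - 1040)² = -91589 + (5 - 3200 - 1040)² = -91589 + (-4235)² = -91589 + 17935225 = 17843636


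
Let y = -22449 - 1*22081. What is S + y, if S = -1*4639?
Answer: -49169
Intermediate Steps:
S = -4639
y = -44530 (y = -22449 - 22081 = -44530)
S + y = -4639 - 44530 = -49169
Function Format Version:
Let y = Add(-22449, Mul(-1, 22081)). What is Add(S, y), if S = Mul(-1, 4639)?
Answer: -49169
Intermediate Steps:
S = -4639
y = -44530 (y = Add(-22449, -22081) = -44530)
Add(S, y) = Add(-4639, -44530) = -49169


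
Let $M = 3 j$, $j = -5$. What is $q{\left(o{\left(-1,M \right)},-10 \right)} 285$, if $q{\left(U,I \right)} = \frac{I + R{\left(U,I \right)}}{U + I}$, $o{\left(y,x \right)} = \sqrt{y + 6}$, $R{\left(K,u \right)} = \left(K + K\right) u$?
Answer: $600 + 630 \sqrt{5} \approx 2008.7$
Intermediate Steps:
$R{\left(K,u \right)} = 2 K u$
$M = -15$ ($M = 3 \left(-5\right) = -15$)
$o{\left(y,x \right)} = \sqrt{6 + y}$
$q{\left(U,I \right)} = \frac{I + 2 I U}{I + U}$ ($q{\left(U,I \right)} = \frac{I + 2 U I}{U + I} = \frac{I + 2 I U}{I + U}$)
$q{\left(o{\left(-1,M \right)},-10 \right)} 285 = - \frac{10 \left(1 + 2 \sqrt{6 - 1}\right)}{-10 + \sqrt{6 - 1}} \cdot 285 = - \frac{10 \left(1 + 2 \sqrt{5}\right)}{-10 + \sqrt{5}} \cdot 285 = - \frac{2850 \left(1 + 2 \sqrt{5}\right)}{-10 + \sqrt{5}}$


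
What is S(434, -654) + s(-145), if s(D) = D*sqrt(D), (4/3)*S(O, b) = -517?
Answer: -1551/4 - 145*I*sqrt(145) ≈ -387.75 - 1746.0*I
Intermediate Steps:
S(O, b) = -1551/4 (S(O, b) = (3/4)*(-517) = -1551/4)
s(D) = D**(3/2)
S(434, -654) + s(-145) = -1551/4 + (-145)**(3/2) = -1551/4 - 145*I*sqrt(145)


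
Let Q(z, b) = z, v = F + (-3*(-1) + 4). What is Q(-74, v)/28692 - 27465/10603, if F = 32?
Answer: -394405201/152110638 ≈ -2.5929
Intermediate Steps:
v = 39 (v = 32 + (-3*(-1) + 4) = 32 + (3 + 4) = 32 + 7 = 39)
Q(-74, v)/28692 - 27465/10603 = -74/28692 - 27465/10603 = -74*1/28692 - 27465*1/10603 = -37/14346 - 27465/10603 = -394405201/152110638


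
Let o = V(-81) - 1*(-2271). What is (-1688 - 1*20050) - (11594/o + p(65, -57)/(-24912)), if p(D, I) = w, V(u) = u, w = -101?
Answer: -197709200593/9092880 ≈ -21743.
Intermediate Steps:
p(D, I) = -101
o = 2190 (o = -81 - 1*(-2271) = -81 + 2271 = 2190)
(-1688 - 1*20050) - (11594/o + p(65, -57)/(-24912)) = (-1688 - 1*20050) - (11594/2190 - 101/(-24912)) = (-1688 - 20050) - (11594*(1/2190) - 101*(-1/24912)) = -21738 - (5797/1095 + 101/24912) = -21738 - 1*48175153/9092880 = -21738 - 48175153/9092880 = -197709200593/9092880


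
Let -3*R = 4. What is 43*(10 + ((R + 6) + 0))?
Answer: 1892/3 ≈ 630.67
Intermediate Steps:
R = -4/3 (R = -⅓*4 = -4/3 ≈ -1.3333)
43*(10 + ((R + 6) + 0)) = 43*(10 + ((-4/3 + 6) + 0)) = 43*(10 + (14/3 + 0)) = 43*(10 + 14/3) = 43*(44/3) = 1892/3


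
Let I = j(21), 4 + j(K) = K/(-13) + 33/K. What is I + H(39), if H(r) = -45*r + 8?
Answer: -159345/91 ≈ -1751.0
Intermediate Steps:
j(K) = -4 + 33/K - K/13 (j(K) = -4 + (K/(-13) + 33/K) = -4 + (K*(-1/13) + 33/K) = -4 + (-K/13 + 33/K) = -4 + (33/K - K/13) = -4 + 33/K - K/13)
H(r) = 8 - 45*r
I = -368/91 (I = -4 + 33/21 - 1/13*21 = -4 + 33*(1/21) - 21/13 = -4 + 11/7 - 21/13 = -368/91 ≈ -4.0440)
I + H(39) = -368/91 + (8 - 45*39) = -368/91 + (8 - 1755) = -368/91 - 1747 = -159345/91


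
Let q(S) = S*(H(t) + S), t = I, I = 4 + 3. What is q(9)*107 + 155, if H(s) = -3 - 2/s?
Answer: 39605/7 ≈ 5657.9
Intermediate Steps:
I = 7
t = 7
H(s) = -3 - 2/s
q(S) = S*(-23/7 + S) (q(S) = S*((-3 - 2/7) + S) = S*(-23/7 + S))
q(9)*107 + 155 = ((1/7)*9*(-23 + 7*9))*107 + 155 = ((1/7)*9*(-23 + 63))*107 + 155 = ((1/7)*9*40)*107 + 155 = (360/7)*107 + 155 = 38520/7 + 155 = 39605/7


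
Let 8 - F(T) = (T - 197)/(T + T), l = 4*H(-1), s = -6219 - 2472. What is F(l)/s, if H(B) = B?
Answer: 137/69528 ≈ 0.0019704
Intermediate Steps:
s = -8691
l = -4 (l = 4*(-1) = -4)
F(T) = 8 - (-197 + T)/(2*T) (F(T) = 8 - (T - 197)/(T + T) = 8 - (-197 + T)/(2*T))
F(l)/s = ((½)*(197 + 15*(-4))/(-4))/(-8691) = ((½)*(-¼)*(197 - 60))*(-1/8691) = ((½)*(-¼)*137)*(-1/8691) = -137/8*(-1/8691) = 137/69528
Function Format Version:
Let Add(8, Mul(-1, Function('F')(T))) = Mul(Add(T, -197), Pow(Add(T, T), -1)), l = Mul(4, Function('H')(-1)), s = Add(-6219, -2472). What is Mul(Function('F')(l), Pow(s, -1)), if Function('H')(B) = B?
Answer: Rational(137, 69528) ≈ 0.0019704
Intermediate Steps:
s = -8691
l = -4 (l = Mul(4, -1) = -4)
Function('F')(T) = Add(8, Mul(Rational(-1, 2), Pow(T, -1), Add(-197, T))) (Function('F')(T) = Add(8, Mul(-1, Mul(Add(T, -197), Pow(Add(T, T), -1)))) = Add(8, Mul(-1, Mul(Add(-197, T), Pow(Mul(2, T), -1)))) = Add(8, Mul(-1, Mul(Add(-197, T), Mul(Rational(1, 2), Pow(T, -1))))) = Add(8, Mul(-1, Mul(Rational(1, 2), Pow(T, -1), Add(-197, T)))) = Add(8, Mul(Rational(-1, 2), Pow(T, -1), Add(-197, T))))
Mul(Function('F')(l), Pow(s, -1)) = Mul(Mul(Rational(1, 2), Pow(-4, -1), Add(197, Mul(15, -4))), Pow(-8691, -1)) = Mul(Mul(Rational(1, 2), Rational(-1, 4), Add(197, -60)), Rational(-1, 8691)) = Mul(Mul(Rational(1, 2), Rational(-1, 4), 137), Rational(-1, 8691)) = Mul(Rational(-137, 8), Rational(-1, 8691)) = Rational(137, 69528)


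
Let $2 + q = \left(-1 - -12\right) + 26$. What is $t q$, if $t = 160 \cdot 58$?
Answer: $324800$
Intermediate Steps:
$q = 35$ ($q = -2 + \left(\left(-1 - -12\right) + 26\right) = -2 + \left(\left(-1 + 12\right) + 26\right) = -2 + \left(11 + 26\right) = -2 + 37 = 35$)
$t = 9280$
$t q = 9280 \cdot 35 = 324800$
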